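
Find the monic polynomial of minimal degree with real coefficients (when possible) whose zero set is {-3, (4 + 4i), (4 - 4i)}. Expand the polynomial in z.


The polynomial is p(z) = ∏_{α ∈ S} (z − α), where S = {-3, (4 + 4i), (4 - 4i)}.
Expanding the product yields: p(z) = z^3 -5·z^2 + 8·z + 96.
Note conjugate pairs combine to real quadratics: (z − (4+4i))(z − (4−4i)) = z² − 8z + 32.
The resulting polynomial has degree 3 and real coefficients as required.

p(z) = z^3 -5·z^2 + 8·z + 96.


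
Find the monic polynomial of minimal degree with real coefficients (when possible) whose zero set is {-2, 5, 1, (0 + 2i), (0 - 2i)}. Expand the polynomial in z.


The polynomial is p(z) = ∏_{α ∈ S} (z − α), where S = {-2, 5, 1, (0 + 2i), (0 - 2i)}.
Expanding the product yields: p(z) = z^5 -4·z^4 -3·z^3 -6·z^2 -28·z + 40.
Note conjugate pairs combine to real quadratics: (z − (0+2i))(z − (0−2i)) = z² + 4.
The resulting polynomial has degree 5 and real coefficients as required.

p(z) = z^5 -4·z^4 -3·z^3 -6·z^2 -28·z + 40.


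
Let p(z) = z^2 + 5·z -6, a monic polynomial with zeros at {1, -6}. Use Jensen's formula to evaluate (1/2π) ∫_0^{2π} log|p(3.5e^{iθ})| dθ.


Zeros: -6, 1; r = 3.5.
Inside |z| < r: 1. Outside (|z| ≥ r): -6.
p(0) = -6, so log|p(0)| = log(6) = 1.7918.
Apply Jensen: I(r) = log|p(0)| + Σ_k log(r/|z_k|), summed over zeros inside |z| < r.
  log(r/|z_k|) for z_k = 1: log(3.5/1) = 1.2528
  Outside zeros (-6) contribute nothing to the Jensen sum.
Sum over inside zeros: 1.2528.
I(r) = log|p(0)| + (inside sum) = 1.7918 + 1.2528 = 3.0445.
Note: since some zeros are outside |z| ≤ r, the simplified n·log(r) form does NOT apply — only the inside zeros contribute.

I(r) ≈ 3.0445.


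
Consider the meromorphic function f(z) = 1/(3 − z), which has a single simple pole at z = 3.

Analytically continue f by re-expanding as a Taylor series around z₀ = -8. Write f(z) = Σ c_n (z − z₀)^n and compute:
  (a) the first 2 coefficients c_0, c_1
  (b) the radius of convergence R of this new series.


Let w = z − z₀, so z = z₀ + w.
Then 3 − z = 3 − (z₀ + w) = (3 − z₀) − w = 11 − w.
f(z) = 1/(11 − w) = (1/(11)) · 1/(1 − w/(11)) = Σ_{n≥0} w^n / (11)^(n+1).
So c_n = 1/(11)^(n+1):
  c_0 = 1/(11)^1 = 1/11.
  c_1 = 1/(11)^2 = 1/121.
The series is valid for |w/d| < 1, i.e. |z − z₀| < |d|.
Radius of convergence: R = |3 − z₀| = |11| = 11 (distance from z₀ to the singularity z = 3).

c_0 = 1/11, c_1 = 1/121; R = 11.


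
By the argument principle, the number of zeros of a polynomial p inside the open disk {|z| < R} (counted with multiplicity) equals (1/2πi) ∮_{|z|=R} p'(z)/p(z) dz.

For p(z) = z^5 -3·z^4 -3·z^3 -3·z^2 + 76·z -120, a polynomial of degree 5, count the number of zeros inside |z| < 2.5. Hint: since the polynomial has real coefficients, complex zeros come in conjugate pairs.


The zeros of p are: 3, (2 + 1i), (2 - 1i), (-2 + 2i), (-2 - 2i).
Their magnitudes are: 3, 2.236, 2.236, 2.828, 2.828.
Zeros with |z| < R = 2.5: (2 + 1i), (2 - 1i).
Count = 2.
By the argument principle, (1/2πi) ∮_{|z|=R} p'(z)/p(z) dz equals exactly this count.

Number of zeros inside |z| < 2.5: 2.


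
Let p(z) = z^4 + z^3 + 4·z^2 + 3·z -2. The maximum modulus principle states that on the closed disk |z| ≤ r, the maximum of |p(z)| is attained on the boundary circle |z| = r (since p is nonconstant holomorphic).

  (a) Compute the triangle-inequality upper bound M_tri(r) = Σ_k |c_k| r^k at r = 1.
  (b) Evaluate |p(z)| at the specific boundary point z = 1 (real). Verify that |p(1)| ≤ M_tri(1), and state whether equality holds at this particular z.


Coefficients: c_0 = -2, c_1 = 3, c_2 = 4, c_3 = 1, c_4 = 1. Radius r = 1.
Part (a). Triangle bound: M_tri(r) = Σ_k |c_k| r^k
  = |-2|·1^0 + |3|·1^1 + |4|·1^2 + |1|·1^3 + |1|·1^4
  = 2 + 3 + 4 + 1 + 1 = 11.
This bounds M(r) := max_{|z|=r} |p(z)| from above; equality holds iff all terms c_k z^k can be made to align in phase at a single z on |z|=r.
Part (b). At z = 1 (real, on the circle |z| = r):
  p(1) = (-2)·1^0 + (3)·1^1 + (4)·1^2 + (1)·1^3 + (1)·1^4 = 7.
  |p(1)| = 7.
Check: |p(1)| = 7 ≤ 11 = M_tri(1). ✓ Equality does not hold at z = 1 (the coefficients have mixed signs, so the terms do not all align in phase there).

M_tri(1) = 11; |p(1)| = 7; equality at z=1: no.


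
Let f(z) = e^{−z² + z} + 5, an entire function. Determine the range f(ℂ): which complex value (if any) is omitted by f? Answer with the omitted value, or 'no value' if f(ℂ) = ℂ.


Little Picard bounds the complement of f(ℂ) to at most one point.
The exponent g(z) = −z² + z is a nonconstant polynomial, hence surjective onto ℂ. So e^{g(z)} takes every value in {e^w : w ∈ ℂ} = ℂ ∖ {0}. Adding 5 shifts the range to ℂ ∖ {5}. f omits exactly 5.

Omitted value: 5.


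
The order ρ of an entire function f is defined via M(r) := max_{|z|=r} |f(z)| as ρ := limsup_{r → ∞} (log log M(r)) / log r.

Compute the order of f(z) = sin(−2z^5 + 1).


Write sin(w) = (e^{iw} ± e^{−iw})/(2 or 2i), so |sin(w)| ≤ e^{|w|}. With w = −2z^5 + 1, |w| ≤ 2r^5 + 1 on |z|=r, giving M(r) ≤ e^{2r^5 + 1} and ρ ≤ 5. For the lower bound, choose z on |z|=r with -2z^5 purely imaginary of modulus 2r^5; then |sin(−2z^5 + 1)| grows like e^{2r^5}/2, so ρ ≥ 5. Hence ρ = 5.
Therefore ρ = 5.

Order ρ = 5.


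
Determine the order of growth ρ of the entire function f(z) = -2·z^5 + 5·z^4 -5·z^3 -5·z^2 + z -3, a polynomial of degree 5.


|f(z)| ≤ Σ|c_k|·r^k = O(r^5) as r → ∞. Polynomial growth is O(e^{r^ε}) for every ε > 0 (since r^5/e^{r^ε} → 0), so ρ ≤ ε for all ε > 0, i.e. ρ = 0. Every nonconstant polynomial has order 0.
Therefore ρ = 0.

Order ρ = 0.


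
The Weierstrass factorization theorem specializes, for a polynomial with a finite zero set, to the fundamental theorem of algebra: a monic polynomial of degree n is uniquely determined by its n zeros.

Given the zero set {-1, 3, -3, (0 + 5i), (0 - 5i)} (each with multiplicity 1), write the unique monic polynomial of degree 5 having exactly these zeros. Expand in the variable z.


The polynomial is p(z) = ∏_{α ∈ S} (z − α), where S = {-1, 3, -3, (0 + 5i), (0 - 5i)}.
Expanding the product yields: p(z) = z^5 + z^4 + 16·z^3 + 16·z^2 -225·z -225.
Note conjugate pairs combine to real quadratics: (z − (0+5i))(z − (0−5i)) = z² + 25.
The resulting polynomial has degree 5 and real coefficients as required.

p(z) = z^5 + z^4 + 16·z^3 + 16·z^2 -225·z -225.


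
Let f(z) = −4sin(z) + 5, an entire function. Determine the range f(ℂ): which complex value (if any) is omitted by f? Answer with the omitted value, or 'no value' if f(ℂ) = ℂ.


Little Picard bounds the complement of f(ℂ) to at most one point.
sin is entire and surjective onto ℂ: for every w ∈ ℂ, sin(ζ) = w has a solution ζ ∈ ℂ (e.g., via the complex inverse arcsin). With ζ = z this gives z = ζ/(1). Then -4·sin(z) takes every value in -4·ℂ = ℂ, and adding 5 is a bijection of ℂ. So f is surjective and omits no value. (Note: only on the real line is sin bounded by [−1, 1].)

Omitted value: no value.


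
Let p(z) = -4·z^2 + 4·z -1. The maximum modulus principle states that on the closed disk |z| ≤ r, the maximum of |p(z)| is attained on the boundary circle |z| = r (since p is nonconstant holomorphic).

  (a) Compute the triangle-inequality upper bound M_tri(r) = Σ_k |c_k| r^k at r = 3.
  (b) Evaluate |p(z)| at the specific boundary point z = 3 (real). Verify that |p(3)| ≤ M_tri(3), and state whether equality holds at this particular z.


Coefficients: c_0 = -1, c_1 = 4, c_2 = -4. Radius r = 3.
Part (a). Triangle bound: M_tri(r) = Σ_k |c_k| r^k
  = |-1|·3^0 + |4|·3^1 + |-4|·3^2
  = 1 + 12 + 36 = 49.
This bounds M(r) := max_{|z|=r} |p(z)| from above; equality holds iff all terms c_k z^k can be made to align in phase at a single z on |z|=r.
Part (b). At z = 3 (real, on the circle |z| = r):
  p(3) = (-1)·3^0 + (4)·3^1 + (-4)·3^2 = -25.
  |p(3)| = 25.
Check: |p(3)| = 25 ≤ 49 = M_tri(3). ✓ Equality does not hold at z = 3 (the coefficients have mixed signs, so the terms do not all align in phase there).

M_tri(3) = 49; |p(3)| = 25; equality at z=3: no.


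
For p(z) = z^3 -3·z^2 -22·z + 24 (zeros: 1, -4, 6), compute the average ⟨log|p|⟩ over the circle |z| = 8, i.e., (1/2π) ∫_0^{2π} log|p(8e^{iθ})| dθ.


Zeros: -4, 1, 6; r = 8.
Inside |z| < r: -4, 1, 6. Outside (|z| ≥ r): ∅.
p(0) = 24, so log|p(0)| = log(24) = 3.1781.
Apply Jensen: I(r) = log|p(0)| + Σ_k log(r/|z_k|), summed over zeros inside |z| < r.
  log(r/|z_k|) for z_k = 1: log(8/1) = 2.0794
  log(r/|z_k|) for z_k = -4: log(8/4) = 0.6931
  log(r/|z_k|) for z_k = 6: log(8/6) = 0.2877
Sum over inside zeros: 3.0603.
I(r) = log|p(0)| + (inside sum) = 3.1781 + 3.0603 = 6.2383.
Closed form (all zeros inside, monic): I(r) = n·log(r) = 3·log(8) = 6.2383. ✓

I(r) ≈ 6.2383.


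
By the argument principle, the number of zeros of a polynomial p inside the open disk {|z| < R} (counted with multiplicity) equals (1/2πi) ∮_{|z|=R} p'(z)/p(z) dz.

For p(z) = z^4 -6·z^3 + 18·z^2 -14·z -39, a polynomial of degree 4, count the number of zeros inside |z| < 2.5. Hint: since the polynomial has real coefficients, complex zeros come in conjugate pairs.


The zeros of p are: (2 + 3i), (2 - 3i), -1, 3.
Their magnitudes are: 3.606, 3.606, 1, 3.
Zeros with |z| < R = 2.5: -1.
Count = 1.
By the argument principle, (1/2πi) ∮_{|z|=R} p'(z)/p(z) dz equals exactly this count.

Number of zeros inside |z| < 2.5: 1.


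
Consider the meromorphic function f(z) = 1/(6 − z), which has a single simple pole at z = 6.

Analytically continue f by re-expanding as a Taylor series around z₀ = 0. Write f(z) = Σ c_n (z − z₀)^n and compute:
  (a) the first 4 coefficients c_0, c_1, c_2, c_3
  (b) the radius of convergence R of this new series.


Let w = z − z₀, so z = z₀ + w.
Then 6 − z = 6 − (z₀ + w) = (6 − z₀) − w = 6 − w.
f(z) = 1/(6 − w) = (1/(6)) · 1/(1 − w/(6)) = Σ_{n≥0} w^n / (6)^(n+1).
So c_n = 1/(6)^(n+1):
  c_0 = 1/(6)^1 = 1/6.
  c_1 = 1/(6)^2 = 1/36.
  c_2 = 1/(6)^3 = 1/216.
  c_3 = 1/(6)^4 = 1/1296.
The series is valid for |w/d| < 1, i.e. |z − z₀| < |d|.
Radius of convergence: R = |6 − z₀| = |6| = 6 (distance from z₀ to the singularity z = 6).

c_0 = 1/6, c_1 = 1/36, c_2 = 1/216, c_3 = 1/1296; R = 6.


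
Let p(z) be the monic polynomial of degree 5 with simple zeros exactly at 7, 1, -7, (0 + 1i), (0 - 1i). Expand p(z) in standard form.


The polynomial is p(z) = ∏_{α ∈ S} (z − α), where S = {7, 1, -7, (0 + 1i), (0 - 1i)}.
Expanding the product yields: p(z) = z^5 -z^4 -48·z^3 + 48·z^2 -49·z + 49.
Note conjugate pairs combine to real quadratics: (z − (0+1i))(z − (0−1i)) = z² + 1.
The resulting polynomial has degree 5 and real coefficients as required.

p(z) = z^5 -z^4 -48·z^3 + 48·z^2 -49·z + 49.


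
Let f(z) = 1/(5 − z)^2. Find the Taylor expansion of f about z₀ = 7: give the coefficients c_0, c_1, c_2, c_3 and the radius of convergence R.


Let w = z − z₀, so z = z₀ + w.
Then 5 − z = 5 − (z₀ + w) = (5 − z₀) − w = -2 − w.
f(z) = 1/(-2 − w)^2 = (1/(-2)^2) · (1 − w/(-2))^{−2}.
By the binomial series (1−u)^{−2} = Σ_{n≥0} C(n+1, 1) u^n for |u|<1, with u = w/(-2):
  c_n = C(n+1, 1) / (-2)^(n+2).
  c_0 = 1/(-2)^2 = 1/4.
  c_1 = 2/(-2)^3 = -1/4.
  c_2 = 3/(-2)^4 = 3/16.
  c_3 = 4/(-2)^5 = -1/8.
The series is valid for |w/d| < 1, i.e. |z − z₀| < |d|.
Radius of convergence: R = |5 − z₀| = |-2| = 2 (distance from z₀ to the singularity z = 5).

c_0 = 1/4, c_1 = -1/4, c_2 = 3/16, c_3 = -1/8; R = 2.


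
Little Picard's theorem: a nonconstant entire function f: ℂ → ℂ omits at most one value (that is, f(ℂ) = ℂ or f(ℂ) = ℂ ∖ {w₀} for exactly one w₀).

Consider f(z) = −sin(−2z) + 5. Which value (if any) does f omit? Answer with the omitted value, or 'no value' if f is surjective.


Little Picard bounds the complement of f(ℂ) to at most one point.
sin is entire and surjective onto ℂ: for every w ∈ ℂ, sin(ζ) = w has a solution ζ ∈ ℂ (e.g., via the complex inverse arcsin). With ζ = −2z this gives z = ζ/(-2). Then -1·sin(−2z) takes every value in -1·ℂ = ℂ, and adding 5 is a bijection of ℂ. So f is surjective and omits no value. (Note: only on the real line is sin bounded by [−1, 1].)

Omitted value: no value.


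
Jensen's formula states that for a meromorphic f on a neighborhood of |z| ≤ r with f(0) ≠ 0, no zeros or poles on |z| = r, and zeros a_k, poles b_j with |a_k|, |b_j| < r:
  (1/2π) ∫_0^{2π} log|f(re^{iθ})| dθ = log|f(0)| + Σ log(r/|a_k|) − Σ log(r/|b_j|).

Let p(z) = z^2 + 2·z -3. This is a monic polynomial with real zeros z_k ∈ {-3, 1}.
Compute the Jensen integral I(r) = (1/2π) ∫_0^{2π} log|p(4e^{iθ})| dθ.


Zeros: -3, 1; r = 4.
Inside |z| < r: -3, 1. Outside (|z| ≥ r): ∅.
p(0) = -3, so log|p(0)| = log(3) = 1.0986.
Apply Jensen: I(r) = log|p(0)| + Σ_k log(r/|z_k|), summed over zeros inside |z| < r.
  log(r/|z_k|) for z_k = -3: log(4/3) = 0.2877
  log(r/|z_k|) for z_k = 1: log(4/1) = 1.3863
Sum over inside zeros: 1.6740.
I(r) = log|p(0)| + (inside sum) = 1.0986 + 1.6740 = 2.7726.
Closed form (all zeros inside, monic): I(r) = n·log(r) = 2·log(4) = 2.7726. ✓

I(r) ≈ 2.7726.


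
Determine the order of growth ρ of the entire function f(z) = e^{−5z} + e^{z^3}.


Each summand is entire of order 1 and 3 respectively (as in the single-exponential case). The order of a sum is at most the max of the orders, so ρ ≤ 3. For the lower bound: on |z|=r choose arg z so that 1z^3 is real positive; then |e^{1z^3}| = e^{1r^3} while |e^{-5z}| ≤ e^{5r^1} = o(e^{1r^3}). So |f| ≥ e^{1r^3}(1 − o(1)) and ρ ≥ 3. Hence ρ = max(1, 3) = 3.
Therefore ρ = 3.

Order ρ = 3.


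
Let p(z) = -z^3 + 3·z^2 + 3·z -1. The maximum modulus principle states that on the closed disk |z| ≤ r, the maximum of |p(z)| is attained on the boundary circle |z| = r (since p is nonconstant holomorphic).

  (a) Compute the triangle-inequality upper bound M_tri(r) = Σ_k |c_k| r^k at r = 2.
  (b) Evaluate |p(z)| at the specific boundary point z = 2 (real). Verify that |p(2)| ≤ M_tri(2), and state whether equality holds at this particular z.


Coefficients: c_0 = -1, c_1 = 3, c_2 = 3, c_3 = -1. Radius r = 2.
Part (a). Triangle bound: M_tri(r) = Σ_k |c_k| r^k
  = |-1|·2^0 + |3|·2^1 + |3|·2^2 + |-1|·2^3
  = 1 + 6 + 12 + 8 = 27.
This bounds M(r) := max_{|z|=r} |p(z)| from above; equality holds iff all terms c_k z^k can be made to align in phase at a single z on |z|=r.
Part (b). At z = 2 (real, on the circle |z| = r):
  p(2) = (-1)·2^0 + (3)·2^1 + (3)·2^2 + (-1)·2^3 = 9.
  |p(2)| = 9.
Check: |p(2)| = 9 ≤ 27 = M_tri(2). ✓ Equality does not hold at z = 2 (the coefficients have mixed signs, so the terms do not all align in phase there).

M_tri(2) = 27; |p(2)| = 9; equality at z=2: no.


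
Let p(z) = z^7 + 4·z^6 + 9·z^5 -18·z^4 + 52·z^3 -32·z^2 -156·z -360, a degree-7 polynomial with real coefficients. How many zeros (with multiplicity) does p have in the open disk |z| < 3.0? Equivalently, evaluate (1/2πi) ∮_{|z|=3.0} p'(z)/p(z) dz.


The zeros of p are: (-1 + 1i), (-1 - 1i), 2, (1 + 2i), (1 - 2i), (-3 + 3i), (-3 - 3i).
Their magnitudes are: 1.414, 1.414, 2, 2.236, 2.236, 4.243, 4.243.
Zeros with |z| < R = 3.0: (-1 + 1i), (-1 - 1i), 2, (1 + 2i), (1 - 2i).
Count = 5.
By the argument principle, (1/2πi) ∮_{|z|=R} p'(z)/p(z) dz equals exactly this count.

Number of zeros inside |z| < 3.0: 5.


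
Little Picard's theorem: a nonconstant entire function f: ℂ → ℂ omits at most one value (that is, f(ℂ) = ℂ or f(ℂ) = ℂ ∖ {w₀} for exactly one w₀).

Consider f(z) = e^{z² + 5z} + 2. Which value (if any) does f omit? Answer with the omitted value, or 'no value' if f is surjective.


Little Picard bounds the complement of f(ℂ) to at most one point.
The exponent g(z) = z² + 5z is a nonconstant polynomial, hence surjective onto ℂ. So e^{g(z)} takes every value in {e^w : w ∈ ℂ} = ℂ ∖ {0}. Adding 2 shifts the range to ℂ ∖ {2}. f omits exactly 2.

Omitted value: 2.


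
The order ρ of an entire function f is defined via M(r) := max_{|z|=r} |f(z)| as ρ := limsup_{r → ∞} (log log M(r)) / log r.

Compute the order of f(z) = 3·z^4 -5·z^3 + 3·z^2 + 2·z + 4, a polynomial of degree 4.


|f(z)| ≤ Σ|c_k|·r^k = O(r^4) as r → ∞. Polynomial growth is O(e^{r^ε}) for every ε > 0 (since r^4/e^{r^ε} → 0), so ρ ≤ ε for all ε > 0, i.e. ρ = 0. Every nonconstant polynomial has order 0.
Therefore ρ = 0.

Order ρ = 0.


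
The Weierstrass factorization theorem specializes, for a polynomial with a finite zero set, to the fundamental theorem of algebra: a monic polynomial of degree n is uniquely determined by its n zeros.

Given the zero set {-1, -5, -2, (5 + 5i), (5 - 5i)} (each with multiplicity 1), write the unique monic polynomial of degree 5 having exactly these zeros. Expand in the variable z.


The polynomial is p(z) = ∏_{α ∈ S} (z − α), where S = {-1, -5, -2, (5 + 5i), (5 - 5i)}.
Expanding the product yields: p(z) = z^5 -2·z^4 -13·z^3 + 240·z^2 + 750·z + 500.
Note conjugate pairs combine to real quadratics: (z − (5+5i))(z − (5−5i)) = z² − 10z + 50.
The resulting polynomial has degree 5 and real coefficients as required.

p(z) = z^5 -2·z^4 -13·z^3 + 240·z^2 + 750·z + 500.


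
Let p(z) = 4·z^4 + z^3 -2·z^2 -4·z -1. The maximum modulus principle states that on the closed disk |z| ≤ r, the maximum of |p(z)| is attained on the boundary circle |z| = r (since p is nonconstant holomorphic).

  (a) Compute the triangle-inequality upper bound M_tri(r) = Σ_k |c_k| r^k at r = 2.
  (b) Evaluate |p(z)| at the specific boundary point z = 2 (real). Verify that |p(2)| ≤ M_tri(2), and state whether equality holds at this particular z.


Coefficients: c_0 = -1, c_1 = -4, c_2 = -2, c_3 = 1, c_4 = 4. Radius r = 2.
Part (a). Triangle bound: M_tri(r) = Σ_k |c_k| r^k
  = |-1|·2^0 + |-4|·2^1 + |-2|·2^2 + |1|·2^3 + |4|·2^4
  = 1 + 8 + 8 + 8 + 64 = 89.
This bounds M(r) := max_{|z|=r} |p(z)| from above; equality holds iff all terms c_k z^k can be made to align in phase at a single z on |z|=r.
Part (b). At z = 2 (real, on the circle |z| = r):
  p(2) = (-1)·2^0 + (-4)·2^1 + (-2)·2^2 + (1)·2^3 + (4)·2^4 = 55.
  |p(2)| = 55.
Check: |p(2)| = 55 ≤ 89 = M_tri(2). ✓ Equality does not hold at z = 2 (the coefficients have mixed signs, so the terms do not all align in phase there).

M_tri(2) = 89; |p(2)| = 55; equality at z=2: no.


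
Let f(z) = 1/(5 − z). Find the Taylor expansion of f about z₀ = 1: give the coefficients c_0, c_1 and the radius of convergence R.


Let w = z − z₀, so z = z₀ + w.
Then 5 − z = 5 − (z₀ + w) = (5 − z₀) − w = 4 − w.
f(z) = 1/(4 − w) = (1/(4)) · 1/(1 − w/(4)) = Σ_{n≥0} w^n / (4)^(n+1).
So c_n = 1/(4)^(n+1):
  c_0 = 1/(4)^1 = 1/4.
  c_1 = 1/(4)^2 = 1/16.
The series is valid for |w/d| < 1, i.e. |z − z₀| < |d|.
Radius of convergence: R = |5 − z₀| = |4| = 4 (distance from z₀ to the singularity z = 5).

c_0 = 1/4, c_1 = 1/16; R = 4.


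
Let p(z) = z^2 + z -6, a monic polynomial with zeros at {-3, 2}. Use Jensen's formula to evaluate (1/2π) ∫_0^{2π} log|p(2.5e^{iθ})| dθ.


Zeros: -3, 2; r = 2.5.
Inside |z| < r: 2. Outside (|z| ≥ r): -3.
p(0) = -6, so log|p(0)| = log(6) = 1.7918.
Apply Jensen: I(r) = log|p(0)| + Σ_k log(r/|z_k|), summed over zeros inside |z| < r.
  log(r/|z_k|) for z_k = 2: log(2.5/2) = 0.2231
  Outside zeros (-3) contribute nothing to the Jensen sum.
Sum over inside zeros: 0.2231.
I(r) = log|p(0)| + (inside sum) = 1.7918 + 0.2231 = 2.0149.
Note: since some zeros are outside |z| ≤ r, the simplified n·log(r) form does NOT apply — only the inside zeros contribute.

I(r) ≈ 2.0149.


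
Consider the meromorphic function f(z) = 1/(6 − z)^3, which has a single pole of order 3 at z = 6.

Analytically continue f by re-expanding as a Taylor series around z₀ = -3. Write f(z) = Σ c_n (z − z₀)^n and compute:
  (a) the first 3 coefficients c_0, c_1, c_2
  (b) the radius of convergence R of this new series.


Let w = z − z₀, so z = z₀ + w.
Then 6 − z = 6 − (z₀ + w) = (6 − z₀) − w = 9 − w.
f(z) = 1/(9 − w)^3 = (1/(9)^3) · (1 − w/(9))^{−3}.
By the binomial series (1−u)^{−3} = Σ_{n≥0} C(n+2, 2) u^n for |u|<1, with u = w/(9):
  c_n = C(n+2, 2) / (9)^(n+3).
  c_0 = 1/(9)^3 = 1/729.
  c_1 = 3/(9)^4 = 1/2187.
  c_2 = 6/(9)^5 = 2/19683.
The series is valid for |w/d| < 1, i.e. |z − z₀| < |d|.
Radius of convergence: R = |6 − z₀| = |9| = 9 (distance from z₀ to the singularity z = 6).

c_0 = 1/729, c_1 = 1/2187, c_2 = 2/19683; R = 9.


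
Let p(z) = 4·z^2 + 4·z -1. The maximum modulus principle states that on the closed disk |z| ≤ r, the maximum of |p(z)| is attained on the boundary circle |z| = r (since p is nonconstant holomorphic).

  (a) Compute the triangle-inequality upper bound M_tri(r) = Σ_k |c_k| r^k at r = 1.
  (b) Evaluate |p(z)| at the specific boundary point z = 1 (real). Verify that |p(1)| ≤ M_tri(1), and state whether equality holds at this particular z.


Coefficients: c_0 = -1, c_1 = 4, c_2 = 4. Radius r = 1.
Part (a). Triangle bound: M_tri(r) = Σ_k |c_k| r^k
  = |-1|·1^0 + |4|·1^1 + |4|·1^2
  = 1 + 4 + 4 = 9.
This bounds M(r) := max_{|z|=r} |p(z)| from above; equality holds iff all terms c_k z^k can be made to align in phase at a single z on |z|=r.
Part (b). At z = 1 (real, on the circle |z| = r):
  p(1) = (-1)·1^0 + (4)·1^1 + (4)·1^2 = 7.
  |p(1)| = 7.
Check: |p(1)| = 7 ≤ 9 = M_tri(1). ✓ Equality does not hold at z = 1 (the coefficients have mixed signs, so the terms do not all align in phase there).

M_tri(1) = 9; |p(1)| = 7; equality at z=1: no.


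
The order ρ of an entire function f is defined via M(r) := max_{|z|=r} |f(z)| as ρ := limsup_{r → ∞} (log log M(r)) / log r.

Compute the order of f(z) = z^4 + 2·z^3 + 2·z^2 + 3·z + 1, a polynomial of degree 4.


|f(z)| ≤ Σ|c_k|·r^k = O(r^4) as r → ∞. Polynomial growth is O(e^{r^ε}) for every ε > 0 (since r^4/e^{r^ε} → 0), so ρ ≤ ε for all ε > 0, i.e. ρ = 0. Every nonconstant polynomial has order 0.
Therefore ρ = 0.

Order ρ = 0.


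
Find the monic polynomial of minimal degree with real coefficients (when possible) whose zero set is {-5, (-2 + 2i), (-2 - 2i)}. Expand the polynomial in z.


The polynomial is p(z) = ∏_{α ∈ S} (z − α), where S = {-5, (-2 + 2i), (-2 - 2i)}.
Expanding the product yields: p(z) = z^3 + 9·z^2 + 28·z + 40.
Note conjugate pairs combine to real quadratics: (z − (-2+2i))(z − (-2−2i)) = z² + 4z + 8.
The resulting polynomial has degree 3 and real coefficients as required.

p(z) = z^3 + 9·z^2 + 28·z + 40.


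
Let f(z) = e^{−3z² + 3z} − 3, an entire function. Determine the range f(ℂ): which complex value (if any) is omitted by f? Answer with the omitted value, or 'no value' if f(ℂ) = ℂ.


Little Picard bounds the complement of f(ℂ) to at most one point.
The exponent g(z) = −3z² + 3z is a nonconstant polynomial, hence surjective onto ℂ. So e^{g(z)} takes every value in {e^w : w ∈ ℂ} = ℂ ∖ {0}. Adding -3 shifts the range to ℂ ∖ {-3}. f omits exactly -3.

Omitted value: -3.


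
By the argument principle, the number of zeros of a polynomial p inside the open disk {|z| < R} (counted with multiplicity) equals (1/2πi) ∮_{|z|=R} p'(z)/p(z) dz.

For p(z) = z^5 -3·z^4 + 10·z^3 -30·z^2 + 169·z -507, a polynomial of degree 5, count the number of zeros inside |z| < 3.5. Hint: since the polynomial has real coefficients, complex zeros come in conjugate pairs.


The zeros of p are: (2 + 3i), (2 - 3i), 3, (-2 + 3i), (-2 - 3i).
Their magnitudes are: 3.606, 3.606, 3, 3.606, 3.606.
Zeros with |z| < R = 3.5: 3.
Count = 1.
By the argument principle, (1/2πi) ∮_{|z|=R} p'(z)/p(z) dz equals exactly this count.

Number of zeros inside |z| < 3.5: 1.


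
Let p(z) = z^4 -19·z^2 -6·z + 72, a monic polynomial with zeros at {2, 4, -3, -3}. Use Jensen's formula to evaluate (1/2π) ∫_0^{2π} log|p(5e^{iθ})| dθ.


Zeros: -3, -3, 2, 4; r = 5.
Inside |z| < r: -3, -3, 2, 4. Outside (|z| ≥ r): ∅.
p(0) = 72, so log|p(0)| = log(72) = 4.2767.
Apply Jensen: I(r) = log|p(0)| + Σ_k log(r/|z_k|), summed over zeros inside |z| < r.
  log(r/|z_k|) for z_k = 2: log(5/2) = 0.9163
  log(r/|z_k|) for z_k = 4: log(5/4) = 0.2231
  log(r/|z_k|) for z_k = -3: log(5/3) = 0.5108
  log(r/|z_k|) for z_k = -3: log(5/3) = 0.5108
Sum over inside zeros: 2.1611.
I(r) = log|p(0)| + (inside sum) = 4.2767 + 2.1611 = 6.4378.
Closed form (all zeros inside, monic): I(r) = n·log(r) = 4·log(5) = 6.4378. ✓

I(r) ≈ 6.4378.


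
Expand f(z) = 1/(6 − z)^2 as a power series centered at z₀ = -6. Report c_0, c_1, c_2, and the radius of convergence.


Let w = z − z₀, so z = z₀ + w.
Then 6 − z = 6 − (z₀ + w) = (6 − z₀) − w = 12 − w.
f(z) = 1/(12 − w)^2 = (1/(12)^2) · (1 − w/(12))^{−2}.
By the binomial series (1−u)^{−2} = Σ_{n≥0} C(n+1, 1) u^n for |u|<1, with u = w/(12):
  c_n = C(n+1, 1) / (12)^(n+2).
  c_0 = 1/(12)^2 = 1/144.
  c_1 = 2/(12)^3 = 1/864.
  c_2 = 3/(12)^4 = 1/6912.
The series is valid for |w/d| < 1, i.e. |z − z₀| < |d|.
Radius of convergence: R = |6 − z₀| = |12| = 12 (distance from z₀ to the singularity z = 6).

c_0 = 1/144, c_1 = 1/864, c_2 = 1/6912; R = 12.


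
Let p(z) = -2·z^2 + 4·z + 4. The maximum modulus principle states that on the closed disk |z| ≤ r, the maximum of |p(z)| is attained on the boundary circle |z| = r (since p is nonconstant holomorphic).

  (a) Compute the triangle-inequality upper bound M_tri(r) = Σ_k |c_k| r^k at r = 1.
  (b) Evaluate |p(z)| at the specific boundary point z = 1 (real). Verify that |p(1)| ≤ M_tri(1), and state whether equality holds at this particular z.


Coefficients: c_0 = 4, c_1 = 4, c_2 = -2. Radius r = 1.
Part (a). Triangle bound: M_tri(r) = Σ_k |c_k| r^k
  = |4|·1^0 + |4|·1^1 + |-2|·1^2
  = 4 + 4 + 2 = 10.
This bounds M(r) := max_{|z|=r} |p(z)| from above; equality holds iff all terms c_k z^k can be made to align in phase at a single z on |z|=r.
Part (b). At z = 1 (real, on the circle |z| = r):
  p(1) = (4)·1^0 + (4)·1^1 + (-2)·1^2 = 6.
  |p(1)| = 6.
Check: |p(1)| = 6 ≤ 10 = M_tri(1). ✓ Equality does not hold at z = 1 (the coefficients have mixed signs, so the terms do not all align in phase there).

M_tri(1) = 10; |p(1)| = 6; equality at z=1: no.


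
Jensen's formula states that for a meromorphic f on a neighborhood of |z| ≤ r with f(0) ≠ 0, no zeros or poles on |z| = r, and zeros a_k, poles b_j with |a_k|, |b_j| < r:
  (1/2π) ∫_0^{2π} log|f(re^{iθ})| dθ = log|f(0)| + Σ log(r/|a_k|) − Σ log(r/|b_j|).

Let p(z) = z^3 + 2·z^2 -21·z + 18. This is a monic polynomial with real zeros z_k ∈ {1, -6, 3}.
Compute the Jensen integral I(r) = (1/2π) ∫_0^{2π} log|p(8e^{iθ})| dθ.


Zeros: -6, 1, 3; r = 8.
Inside |z| < r: -6, 1, 3. Outside (|z| ≥ r): ∅.
p(0) = 18, so log|p(0)| = log(18) = 2.8904.
Apply Jensen: I(r) = log|p(0)| + Σ_k log(r/|z_k|), summed over zeros inside |z| < r.
  log(r/|z_k|) for z_k = 1: log(8/1) = 2.0794
  log(r/|z_k|) for z_k = -6: log(8/6) = 0.2877
  log(r/|z_k|) for z_k = 3: log(8/3) = 0.9808
Sum over inside zeros: 3.3480.
I(r) = log|p(0)| + (inside sum) = 2.8904 + 3.3480 = 6.2383.
Closed form (all zeros inside, monic): I(r) = n·log(r) = 3·log(8) = 6.2383. ✓

I(r) ≈ 6.2383.


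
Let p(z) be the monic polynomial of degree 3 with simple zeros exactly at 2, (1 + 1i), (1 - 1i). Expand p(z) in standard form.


The polynomial is p(z) = ∏_{α ∈ S} (z − α), where S = {2, (1 + 1i), (1 - 1i)}.
Expanding the product yields: p(z) = z^3 -4·z^2 + 6·z -4.
Note conjugate pairs combine to real quadratics: (z − (1+1i))(z − (1−1i)) = z² − 2z + 2.
The resulting polynomial has degree 3 and real coefficients as required.

p(z) = z^3 -4·z^2 + 6·z -4.


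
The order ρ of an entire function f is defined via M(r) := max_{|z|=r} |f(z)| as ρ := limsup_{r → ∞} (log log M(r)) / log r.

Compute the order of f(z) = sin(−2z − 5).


sin(w) is a linear combination of e^{iw} and e^{−iw} (or e^w, e^{−w} in the hyperbolic case), so |sin(w)| ≤ e^{|w|}. With w = −2z − 5, |w| ≤ 2|z| + 5 = 2r + 5 on |z| = r, giving M(r) ≤ e^{2r + 5}, so ρ ≤ 1. On a suitable ray (z = it for sin/cos; z = t for sinh/cosh, t real → ∞), |sin(−2z − 5)| grows like e^{2|t|}/2, so ρ ≥ 1. Hence ρ = 1.
Therefore ρ = 1.

Order ρ = 1.


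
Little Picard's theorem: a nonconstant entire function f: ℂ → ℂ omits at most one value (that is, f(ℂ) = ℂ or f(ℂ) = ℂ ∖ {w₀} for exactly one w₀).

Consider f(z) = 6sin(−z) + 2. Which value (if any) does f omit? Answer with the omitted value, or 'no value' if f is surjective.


Little Picard bounds the complement of f(ℂ) to at most one point.
sin is entire and surjective onto ℂ: for every w ∈ ℂ, sin(ζ) = w has a solution ζ ∈ ℂ (e.g., via the complex inverse arcsin). With ζ = −z this gives z = ζ/(-1). Then 6·sin(−z) takes every value in 6·ℂ = ℂ, and adding 2 is a bijection of ℂ. So f is surjective and omits no value. (Note: only on the real line is sin bounded by [−1, 1].)

Omitted value: no value.


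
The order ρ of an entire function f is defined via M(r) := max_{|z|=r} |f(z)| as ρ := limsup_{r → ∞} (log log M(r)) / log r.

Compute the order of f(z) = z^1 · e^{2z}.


M(r) = max_{|z|=r} |1|·|z|^1·|e^{2z}| = 1·r^1 · e^{2r^1} (the factors attain their maxima compatibly on |z|=r). Then log M(r) = log 1 + 1·log r + 2r^1, dominated by the last term, so log log M(r) ~ 1·log r. The polynomial factor 1z^1 contributes only a log r term and does not affect the order. ρ = 1.
Therefore ρ = 1.

Order ρ = 1.


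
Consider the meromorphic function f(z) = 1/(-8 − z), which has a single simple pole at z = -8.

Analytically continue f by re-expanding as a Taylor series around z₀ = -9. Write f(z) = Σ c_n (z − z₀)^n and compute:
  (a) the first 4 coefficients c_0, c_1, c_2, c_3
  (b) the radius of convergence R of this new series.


Let w = z − z₀, so z = z₀ + w.
Then -8 − z = -8 − (z₀ + w) = (-8 − z₀) − w = 1 − w.
f(z) = 1/(1 − w) = (1/(1)) · 1/(1 − w/(1)) = Σ_{n≥0} w^n / (1)^(n+1).
So c_n = 1/(1)^(n+1):
  c_0 = 1/(1)^1 = 1.
  c_1 = 1/(1)^2 = 1.
  c_2 = 1/(1)^3 = 1.
  c_3 = 1/(1)^4 = 1.
The series is valid for |w/d| < 1, i.e. |z − z₀| < |d|.
Radius of convergence: R = |-8 − z₀| = |1| = 1 (distance from z₀ to the singularity z = -8).

c_0 = 1, c_1 = 1, c_2 = 1, c_3 = 1; R = 1.


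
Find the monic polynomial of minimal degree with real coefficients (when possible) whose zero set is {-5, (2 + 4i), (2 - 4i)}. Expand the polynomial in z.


The polynomial is p(z) = ∏_{α ∈ S} (z − α), where S = {-5, (2 + 4i), (2 - 4i)}.
Expanding the product yields: p(z) = z^3 + z^2 + 100.
Note conjugate pairs combine to real quadratics: (z − (2+4i))(z − (2−4i)) = z² − 4z + 20.
The resulting polynomial has degree 3 and real coefficients as required.

p(z) = z^3 + z^2 + 100.


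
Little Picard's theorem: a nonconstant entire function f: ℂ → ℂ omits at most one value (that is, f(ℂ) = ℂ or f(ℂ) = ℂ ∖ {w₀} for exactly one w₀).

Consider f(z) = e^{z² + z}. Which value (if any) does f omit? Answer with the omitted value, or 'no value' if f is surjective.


Little Picard bounds the complement of f(ℂ) to at most one point.
The exponent g(z) = z² + z is a nonconstant polynomial, hence surjective onto ℂ. So e^{g(z)} takes every value in {e^w : w ∈ ℂ} = ℂ ∖ {0}. Adding 0 shifts the range to ℂ ∖ {0}. f omits exactly 0.

Omitted value: 0.


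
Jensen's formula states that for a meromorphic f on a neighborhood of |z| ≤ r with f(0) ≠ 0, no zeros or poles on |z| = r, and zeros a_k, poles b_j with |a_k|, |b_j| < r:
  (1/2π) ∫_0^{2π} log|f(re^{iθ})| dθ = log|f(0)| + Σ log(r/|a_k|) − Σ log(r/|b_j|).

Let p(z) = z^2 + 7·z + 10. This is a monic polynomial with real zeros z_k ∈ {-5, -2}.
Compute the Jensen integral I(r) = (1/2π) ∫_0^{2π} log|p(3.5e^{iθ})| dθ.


Zeros: -5, -2; r = 3.5.
Inside |z| < r: -2. Outside (|z| ≥ r): -5.
p(0) = 10, so log|p(0)| = log(10) = 2.3026.
Apply Jensen: I(r) = log|p(0)| + Σ_k log(r/|z_k|), summed over zeros inside |z| < r.
  log(r/|z_k|) for z_k = -2: log(3.5/2) = 0.5596
  Outside zeros (-5) contribute nothing to the Jensen sum.
Sum over inside zeros: 0.5596.
I(r) = log|p(0)| + (inside sum) = 2.3026 + 0.5596 = 2.8622.
Note: since some zeros are outside |z| ≤ r, the simplified n·log(r) form does NOT apply — only the inside zeros contribute.

I(r) ≈ 2.8622.


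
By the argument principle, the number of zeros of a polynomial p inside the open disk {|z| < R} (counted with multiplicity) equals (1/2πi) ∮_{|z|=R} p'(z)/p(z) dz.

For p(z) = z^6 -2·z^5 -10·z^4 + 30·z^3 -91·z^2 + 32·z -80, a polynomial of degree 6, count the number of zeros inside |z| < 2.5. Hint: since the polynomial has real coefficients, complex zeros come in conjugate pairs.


The zeros of p are: (1 + 2i), (1 - 2i), (0 + 1i), (0 - 1i), -4, 4.
Their magnitudes are: 2.236, 2.236, 1, 1, 4, 4.
Zeros with |z| < R = 2.5: (1 + 2i), (1 - 2i), (0 + 1i), (0 - 1i).
Count = 4.
By the argument principle, (1/2πi) ∮_{|z|=R} p'(z)/p(z) dz equals exactly this count.

Number of zeros inside |z| < 2.5: 4.


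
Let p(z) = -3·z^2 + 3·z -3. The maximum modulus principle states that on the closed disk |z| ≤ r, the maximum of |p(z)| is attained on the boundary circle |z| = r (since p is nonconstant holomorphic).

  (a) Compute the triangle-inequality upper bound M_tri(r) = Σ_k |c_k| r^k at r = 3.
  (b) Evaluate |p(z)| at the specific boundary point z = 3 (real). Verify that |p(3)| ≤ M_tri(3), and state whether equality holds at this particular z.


Coefficients: c_0 = -3, c_1 = 3, c_2 = -3. Radius r = 3.
Part (a). Triangle bound: M_tri(r) = Σ_k |c_k| r^k
  = |-3|·3^0 + |3|·3^1 + |-3|·3^2
  = 3 + 9 + 27 = 39.
This bounds M(r) := max_{|z|=r} |p(z)| from above; equality holds iff all terms c_k z^k can be made to align in phase at a single z on |z|=r.
Part (b). At z = 3 (real, on the circle |z| = r):
  p(3) = (-3)·3^0 + (3)·3^1 + (-3)·3^2 = -21.
  |p(3)| = 21.
Check: |p(3)| = 21 ≤ 39 = M_tri(3). ✓ Equality does not hold at z = 3 (the coefficients have mixed signs, so the terms do not all align in phase there).

M_tri(3) = 39; |p(3)| = 21; equality at z=3: no.


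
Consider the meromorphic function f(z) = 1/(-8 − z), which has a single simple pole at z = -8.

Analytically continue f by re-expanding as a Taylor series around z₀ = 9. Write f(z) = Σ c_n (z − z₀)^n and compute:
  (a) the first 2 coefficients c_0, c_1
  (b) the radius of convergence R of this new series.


Let w = z − z₀, so z = z₀ + w.
Then -8 − z = -8 − (z₀ + w) = (-8 − z₀) − w = -17 − w.
f(z) = 1/(-17 − w) = (1/(-17)) · 1/(1 − w/(-17)) = Σ_{n≥0} w^n / (-17)^(n+1).
So c_n = 1/(-17)^(n+1):
  c_0 = 1/(-17)^1 = -1/17.
  c_1 = 1/(-17)^2 = 1/289.
The series is valid for |w/d| < 1, i.e. |z − z₀| < |d|.
Radius of convergence: R = |-8 − z₀| = |-17| = 17 (distance from z₀ to the singularity z = -8).

c_0 = -1/17, c_1 = 1/289; R = 17.


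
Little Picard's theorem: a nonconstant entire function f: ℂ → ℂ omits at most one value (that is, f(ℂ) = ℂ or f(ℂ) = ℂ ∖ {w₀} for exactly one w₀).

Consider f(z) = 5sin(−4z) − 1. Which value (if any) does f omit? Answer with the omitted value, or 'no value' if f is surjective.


Little Picard bounds the complement of f(ℂ) to at most one point.
sin is entire and surjective onto ℂ: for every w ∈ ℂ, sin(ζ) = w has a solution ζ ∈ ℂ (e.g., via the complex inverse arcsin). With ζ = −4z this gives z = ζ/(-4). Then 5·sin(−4z) takes every value in 5·ℂ = ℂ, and adding -1 is a bijection of ℂ. So f is surjective and omits no value. (Note: only on the real line is sin bounded by [−1, 1].)

Omitted value: no value.


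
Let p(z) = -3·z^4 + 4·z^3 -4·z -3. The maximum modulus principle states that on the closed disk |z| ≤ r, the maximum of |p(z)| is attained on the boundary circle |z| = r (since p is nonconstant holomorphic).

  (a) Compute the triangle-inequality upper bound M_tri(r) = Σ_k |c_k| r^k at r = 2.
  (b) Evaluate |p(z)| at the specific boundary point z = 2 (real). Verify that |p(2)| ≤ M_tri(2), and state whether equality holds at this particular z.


Coefficients: c_0 = -3, c_1 = -4, c_2 = 0, c_3 = 4, c_4 = -3. Radius r = 2.
Part (a). Triangle bound: M_tri(r) = Σ_k |c_k| r^k
  = |-3|·2^0 + |-4|·2^1 + |0|·2^2 + |4|·2^3 + |-3|·2^4
  = 3 + 8 + 0 + 32 + 48 = 91.
This bounds M(r) := max_{|z|=r} |p(z)| from above; equality holds iff all terms c_k z^k can be made to align in phase at a single z on |z|=r.
Part (b). At z = 2 (real, on the circle |z| = r):
  p(2) = (-3)·2^0 + (-4)·2^1 + (0)·2^2 + (4)·2^3 + (-3)·2^4 = -27.
  |p(2)| = 27.
Check: |p(2)| = 27 ≤ 91 = M_tri(2). ✓ Equality does not hold at z = 2 (the coefficients have mixed signs, so the terms do not all align in phase there).

M_tri(2) = 91; |p(2)| = 27; equality at z=2: no.


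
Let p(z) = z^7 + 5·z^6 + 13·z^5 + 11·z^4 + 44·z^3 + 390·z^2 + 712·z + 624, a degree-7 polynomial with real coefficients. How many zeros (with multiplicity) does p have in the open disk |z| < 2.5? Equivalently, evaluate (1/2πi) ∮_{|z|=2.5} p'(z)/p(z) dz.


The zeros of p are: -3, (-1 + 1i), (-1 - 1i), (-2 + 3i), (-2 - 3i), (2 + 2i), (2 - 2i).
Their magnitudes are: 3, 1.414, 1.414, 3.606, 3.606, 2.828, 2.828.
Zeros with |z| < R = 2.5: (-1 + 1i), (-1 - 1i).
Count = 2.
By the argument principle, (1/2πi) ∮_{|z|=R} p'(z)/p(z) dz equals exactly this count.

Number of zeros inside |z| < 2.5: 2.


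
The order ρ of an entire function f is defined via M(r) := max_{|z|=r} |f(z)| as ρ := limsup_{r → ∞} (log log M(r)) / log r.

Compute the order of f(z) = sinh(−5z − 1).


sinh(w) is a linear combination of e^{iw} and e^{−iw} (or e^w, e^{−w} in the hyperbolic case), so |sinh(w)| ≤ e^{|w|}. With w = −5z − 1, |w| ≤ 5|z| + 1 = 5r + 1 on |z| = r, giving M(r) ≤ e^{5r + 1}, so ρ ≤ 1. On a suitable ray (z = it for sin/cos; z = t for sinh/cosh, t real → ∞), |sinh(−5z − 1)| grows like e^{5|t|}/2, so ρ ≥ 1. Hence ρ = 1.
Therefore ρ = 1.

Order ρ = 1.


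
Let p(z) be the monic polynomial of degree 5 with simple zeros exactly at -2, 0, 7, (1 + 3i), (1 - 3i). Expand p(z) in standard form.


The polynomial is p(z) = ∏_{α ∈ S} (z − α), where S = {-2, 0, 7, (1 + 3i), (1 - 3i)}.
Expanding the product yields: p(z) = z^5 -7·z^4 + 6·z^3 -22·z^2 -140·z.
Note conjugate pairs combine to real quadratics: (z − (1+3i))(z − (1−3i)) = z² − 2z + 10.
The resulting polynomial has degree 5 and real coefficients as required.

p(z) = z^5 -7·z^4 + 6·z^3 -22·z^2 -140·z.


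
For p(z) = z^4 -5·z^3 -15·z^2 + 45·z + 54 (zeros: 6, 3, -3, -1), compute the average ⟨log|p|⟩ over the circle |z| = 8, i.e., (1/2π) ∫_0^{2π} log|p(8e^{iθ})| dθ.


Zeros: -3, -1, 3, 6; r = 8.
Inside |z| < r: -3, -1, 3, 6. Outside (|z| ≥ r): ∅.
p(0) = 54, so log|p(0)| = log(54) = 3.9890.
Apply Jensen: I(r) = log|p(0)| + Σ_k log(r/|z_k|), summed over zeros inside |z| < r.
  log(r/|z_k|) for z_k = 6: log(8/6) = 0.2877
  log(r/|z_k|) for z_k = 3: log(8/3) = 0.9808
  log(r/|z_k|) for z_k = -3: log(8/3) = 0.9808
  log(r/|z_k|) for z_k = -1: log(8/1) = 2.0794
Sum over inside zeros: 4.3288.
I(r) = log|p(0)| + (inside sum) = 3.9890 + 4.3288 = 8.3178.
Closed form (all zeros inside, monic): I(r) = n·log(r) = 4·log(8) = 8.3178. ✓

I(r) ≈ 8.3178.


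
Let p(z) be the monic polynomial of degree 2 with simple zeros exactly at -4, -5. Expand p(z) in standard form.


The polynomial is p(z) = ∏_{α ∈ S} (z − α), where S = {-4, -5}.
Expanding the product yields: p(z) = z^2 + 9·z + 20.
The resulting polynomial has degree 2 and real coefficients as required.

p(z) = z^2 + 9·z + 20.
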